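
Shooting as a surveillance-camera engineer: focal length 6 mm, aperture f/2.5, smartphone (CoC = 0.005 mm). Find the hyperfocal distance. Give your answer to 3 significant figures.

2.89 m

Hyperfocal distance H = f²/(N·c) + f = 6²/(2.5 × 0.005) + 6 = 36/0.0125 + 6 ≈ 2886.0 mm ≈ 2.89 m.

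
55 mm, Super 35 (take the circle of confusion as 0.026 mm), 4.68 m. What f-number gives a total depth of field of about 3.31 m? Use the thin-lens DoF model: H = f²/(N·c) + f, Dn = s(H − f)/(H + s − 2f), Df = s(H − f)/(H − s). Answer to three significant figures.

f/8

Write h = H − f = f²/(N·c). The thin-lens limits are Dn = s·h/(h + (s−f)) and Df = s·h/(h − (s−f)), so DoF = Df − Dn = 2·s·(s−f)·h / (h² − (s−f)²).
That is a quadratic in h: DoF·h² − 2·s·(s−f)·h − DoF·(s−f)² = 0 ⇒ h = (s−f)·(s + √(s² + DoF²)) / DoF = 4625 × (4680 + √(4680² + 3310²)) / 3310 = 4625 × (4680 + 5732.23) / 3310 ≈ 14549 mm.
Then N = f²/(c·h) = 55² / (0.026 × 14549) = 3025 / 378.27 ≈ 8.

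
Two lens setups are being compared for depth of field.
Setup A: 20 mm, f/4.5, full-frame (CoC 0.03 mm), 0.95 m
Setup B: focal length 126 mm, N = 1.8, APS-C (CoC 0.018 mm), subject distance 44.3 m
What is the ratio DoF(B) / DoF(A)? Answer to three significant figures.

Setup A: H = 20²/(4.5×0.03) + 20 ≈ 2983.0 mm; DoF = Df − Dn = 1384.59 − 723.05 ≈ 661.54 mm.
Setup B: H = 126²/(1.8×0.018) + 126 ≈ 490126.0 mm; DoF = Df − Dn = 48689.4 − 40636.6 ≈ 8052.8 mm.
Ratio = 8052.8 / 661.54 ≈ 12.2.

12.2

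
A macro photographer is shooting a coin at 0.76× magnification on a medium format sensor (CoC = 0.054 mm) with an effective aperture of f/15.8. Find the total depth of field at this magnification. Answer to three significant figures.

2.95 mm

At magnification m, DoF ≈ 2·N_eff·c/m² = 2 × 15.8 × 0.054 / 0.76² = 1.706 / 0.5776 ≈ 2.95 mm.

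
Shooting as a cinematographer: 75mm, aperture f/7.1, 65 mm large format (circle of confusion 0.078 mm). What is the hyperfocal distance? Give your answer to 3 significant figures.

10.2 m

Hyperfocal distance H = f²/(N·c) + f = 75²/(7.1 × 0.078) + 75 = 5625/0.5538 + 75 ≈ 10232.1 mm ≈ 10.2 m.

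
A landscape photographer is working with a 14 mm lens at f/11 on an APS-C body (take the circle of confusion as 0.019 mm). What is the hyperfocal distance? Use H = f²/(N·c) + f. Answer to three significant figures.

Hyperfocal distance H = f²/(N·c) + f = 14²/(11 × 0.019) + 14 = 196/0.209 + 14 ≈ 951.8 mm ≈ 0.952 m.

0.952 m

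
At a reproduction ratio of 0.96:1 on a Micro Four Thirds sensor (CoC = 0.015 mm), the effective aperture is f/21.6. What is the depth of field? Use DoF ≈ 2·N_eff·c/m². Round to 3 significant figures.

0.703 mm

At magnification m, DoF ≈ 2·N_eff·c/m² = 2 × 21.6 × 0.015 / 0.96² = 0.648 / 0.9216 ≈ 0.703 mm.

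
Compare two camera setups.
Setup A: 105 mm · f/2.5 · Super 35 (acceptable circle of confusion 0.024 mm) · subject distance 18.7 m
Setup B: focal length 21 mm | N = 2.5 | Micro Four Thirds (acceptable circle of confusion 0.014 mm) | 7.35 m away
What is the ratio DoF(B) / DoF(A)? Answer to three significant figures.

Setup A: H = 105²/(2.5×0.024) + 105 ≈ 183855.0 mm; DoF = Df − Dn = 20805.5 − 16981.5 ≈ 3824.0 mm.
Setup B: H = 21²/(2.5×0.014) + 21 ≈ 12621.0 mm; DoF = Df − Dn = 17570 − 4647 ≈ 12923 mm.
Ratio = 12923 / 3824.0 ≈ 3.38.

3.38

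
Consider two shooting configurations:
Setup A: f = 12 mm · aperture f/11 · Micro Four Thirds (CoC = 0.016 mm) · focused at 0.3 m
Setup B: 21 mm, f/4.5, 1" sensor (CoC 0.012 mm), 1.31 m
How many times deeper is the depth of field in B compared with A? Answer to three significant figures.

1.76

Setup A: H = 12²/(11×0.016) + 12 ≈ 830.2 mm; DoF = Df − Dn = 462.96 − 221.89 ≈ 241.07 mm.
Setup B: H = 21²/(4.5×0.012) + 21 ≈ 8187.7 mm; DoF = Df − Dn = 1555.52 − 1131.42 ≈ 424.10 mm.
Ratio = 424.10 / 241.07 ≈ 1.76.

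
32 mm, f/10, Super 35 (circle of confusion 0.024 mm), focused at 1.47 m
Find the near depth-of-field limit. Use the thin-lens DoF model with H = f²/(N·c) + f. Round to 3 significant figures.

1.10 m

Hyperfocal distance H = f²/(N·c) + f = 32²/(10 × 0.024) + 32 = 1024/0.24 + 32 ≈ 4298.7 mm ≈ 4.299 m.
Near limit Dn = s·(H − f)/(H + s − 2f) = 1470 × (4298.7 − 32) / (4298.7 + 1470 − 2 × 32) = 1470 × 4266.7 / 5704.7 ≈ 1099.5 mm ≈ 1.10 m.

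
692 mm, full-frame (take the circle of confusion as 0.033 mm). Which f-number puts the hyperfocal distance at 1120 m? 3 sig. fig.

f/13

Rearrange H = f²/(N·c) + f for N: N = f² / ((H − f)·c).
N = 692² / ((1120000 − 692) × 0.033) = 478864 / 36937 ≈ 13.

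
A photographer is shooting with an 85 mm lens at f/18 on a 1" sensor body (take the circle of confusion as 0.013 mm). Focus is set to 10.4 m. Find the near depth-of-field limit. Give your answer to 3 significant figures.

Hyperfocal distance H = f²/(N·c) + f = 85²/(18 × 0.013) + 85 = 7225/0.234 + 85 ≈ 30961.1 mm ≈ 30.96 m.
Near limit Dn = s·(H − f)/(H + s − 2f) = 10400 × (30961.1 − 85) / (30961.1 + 10400 − 2 × 85) = 10400 × 30876.1 / 41191.1 ≈ 7795.6 mm ≈ 7.80 m.

7.80 m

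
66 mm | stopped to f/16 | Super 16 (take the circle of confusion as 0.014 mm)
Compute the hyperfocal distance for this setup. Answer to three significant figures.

Hyperfocal distance H = f²/(N·c) + f = 66²/(16 × 0.014) + 66 = 4356/0.224 + 66 ≈ 19512.4 mm ≈ 19.5 m.

19.5 m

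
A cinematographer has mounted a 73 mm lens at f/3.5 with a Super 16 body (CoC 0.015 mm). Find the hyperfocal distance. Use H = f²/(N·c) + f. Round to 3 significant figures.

102 m

Hyperfocal distance H = f²/(N·c) + f = 73²/(3.5 × 0.015) + 73 = 5329/0.0525 + 73 ≈ 101577.8 mm ≈ 102 m.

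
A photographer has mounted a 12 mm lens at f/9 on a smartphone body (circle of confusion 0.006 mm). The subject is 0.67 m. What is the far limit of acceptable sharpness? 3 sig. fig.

0.889 m

Hyperfocal distance H = f²/(N·c) + f = 12²/(9 × 0.006) + 12 = 144/0.054 + 12 ≈ 2678.7 mm ≈ 2.679 m.
Far limit Df = s·(H − f)/(H − s) = 670 × (2678.7 − 12) / (2678.7 − 670) = 670 × 2666.7 / 2008.7 ≈ 889.48 mm ≈ 0.889 m.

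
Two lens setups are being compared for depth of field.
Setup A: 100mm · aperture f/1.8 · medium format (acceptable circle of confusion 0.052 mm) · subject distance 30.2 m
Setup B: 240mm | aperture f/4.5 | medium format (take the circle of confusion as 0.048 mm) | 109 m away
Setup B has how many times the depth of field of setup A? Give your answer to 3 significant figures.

5.77

Setup A: H = 100²/(1.8×0.052) + 100 ≈ 106937.6 mm; DoF = Df − Dn = 42046 − 23562 ≈ 18484 mm.
Setup B: H = 240²/(4.5×0.048) + 240 ≈ 266906.7 mm; DoF = Df − Dn = 184075 − 77423 ≈ 106652 mm.
Ratio = 106652 / 18484 ≈ 5.77.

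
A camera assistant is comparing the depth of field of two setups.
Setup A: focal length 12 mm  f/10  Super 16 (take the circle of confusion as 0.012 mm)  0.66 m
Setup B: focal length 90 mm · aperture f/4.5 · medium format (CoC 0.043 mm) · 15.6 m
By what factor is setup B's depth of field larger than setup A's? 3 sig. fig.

Setup A: H = 12²/(10×0.012) + 12 ≈ 1212.0 mm; DoF = Df − Dn = 1434.8 − 428.6 ≈ 1006.2 mm.
Setup B: H = 90²/(4.5×0.043) + 90 ≈ 41950.5 mm; DoF = Df − Dn = 24782 − 11383 ≈ 13399 mm.
Ratio = 13399 / 1006.2 ≈ 13.3.

13.3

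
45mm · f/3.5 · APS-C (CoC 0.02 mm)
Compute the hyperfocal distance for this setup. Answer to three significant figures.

29.0 m

Hyperfocal distance H = f²/(N·c) + f = 45²/(3.5 × 0.02) + 45 = 2025/0.07 + 45 ≈ 28973.6 mm ≈ 29.0 m.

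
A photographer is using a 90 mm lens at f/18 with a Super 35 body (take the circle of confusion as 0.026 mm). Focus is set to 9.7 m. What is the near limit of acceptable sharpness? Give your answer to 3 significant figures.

Hyperfocal distance H = f²/(N·c) + f = 90²/(18 × 0.026) + 90 = 8100/0.468 + 90 ≈ 17397.7 mm ≈ 17.40 m.
Near limit Dn = s·(H − f)/(H + s − 2f) = 9700 × (17397.7 − 90) / (17397.7 + 9700 − 2 × 90) = 9700 × 17307.7 / 26917.7 ≈ 6237.0 mm ≈ 6.24 m.

6.24 m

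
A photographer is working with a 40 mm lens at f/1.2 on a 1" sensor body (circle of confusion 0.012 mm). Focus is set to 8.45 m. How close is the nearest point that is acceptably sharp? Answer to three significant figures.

Hyperfocal distance H = f²/(N·c) + f = 40²/(1.2 × 0.012) + 40 = 1600/0.0144 + 40 ≈ 111151.1 mm ≈ 111.2 m.
Near limit Dn = s·(H − f)/(H + s − 2f) = 8450 × (111151.1 − 40) / (111151.1 + 8450 − 2 × 40) = 8450 × 111111.1 / 119521.1 ≈ 7855.4 mm ≈ 7.86 m.

7.86 m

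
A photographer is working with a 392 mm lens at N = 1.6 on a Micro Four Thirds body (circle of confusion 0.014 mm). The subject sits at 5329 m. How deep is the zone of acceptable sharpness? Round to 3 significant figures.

Hyperfocal distance H = f²/(N·c) + f = 392²/(1.6 × 0.014) + 392 = 153664/0.0224 + 392 ≈ 6860392.0 mm ≈ 6860 m.
Near limit Dn = s·(H − f)/(H + s − 2f) = 5329000 × (6860392.0 − 392) / (6860392.0 + 5329000 − 2 × 392) = 5329000 × 6860000.0 / 12188608.0 ≈ 2999271 mm.
Far limit Df = s·(H − f)/(H − s) = 5329000 × (6860392.0 − 392) / (6860392.0 − 5329000) = 5329000 × 6860000.0 / 1531392.0 ≈ 23871706 mm.
Depth of field = Df − Dn = 23871706 − 2999271 ≈ 20872435 mm ≈ 20900 m.

20900 m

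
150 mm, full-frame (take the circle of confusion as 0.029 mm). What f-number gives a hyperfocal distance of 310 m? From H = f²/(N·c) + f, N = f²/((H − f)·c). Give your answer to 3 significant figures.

Rearrange H = f²/(N·c) + f for N: N = f² / ((H − f)·c).
N = 150² / ((310000 − 150) × 0.029) = 22500 / 8986 ≈ 2.50.

f/2.50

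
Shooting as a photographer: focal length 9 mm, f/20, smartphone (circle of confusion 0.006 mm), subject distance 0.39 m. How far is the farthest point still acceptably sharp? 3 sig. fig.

Hyperfocal distance H = f²/(N·c) + f = 9²/(20 × 0.006) + 9 = 81/0.12 + 9 ≈ 684.0 mm ≈ 0.684 m.
Far limit Df = s·(H − f)/(H − s) = 390 × (684.0 − 9) / (684.0 − 390) = 390 × 675.0 / 294.0 ≈ 895.41 mm ≈ 0.895 m.

0.895 m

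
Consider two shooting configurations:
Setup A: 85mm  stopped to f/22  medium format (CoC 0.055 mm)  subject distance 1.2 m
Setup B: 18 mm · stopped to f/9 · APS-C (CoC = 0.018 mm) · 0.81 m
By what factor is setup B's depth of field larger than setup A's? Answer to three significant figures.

1.64

Setup A: H = 85²/(22×0.055) + 85 ≈ 6056.1 mm; DoF = Df − Dn = 1475.53 − 1011.18 ≈ 464.35 mm.
Setup B: H = 18²/(9×0.018) + 18 ≈ 2018.0 mm; DoF = Df − Dn = 1341.06 − 580.23 ≈ 760.83 mm.
Ratio = 760.83 / 464.35 ≈ 1.64.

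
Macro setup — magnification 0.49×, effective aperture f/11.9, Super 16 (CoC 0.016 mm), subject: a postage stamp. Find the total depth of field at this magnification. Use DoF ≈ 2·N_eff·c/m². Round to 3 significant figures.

1.59 mm

At magnification m, DoF ≈ 2·N_eff·c/m² = 2 × 11.9 × 0.016 / 0.49² = 0.3808 / 0.2401 ≈ 1.59 mm.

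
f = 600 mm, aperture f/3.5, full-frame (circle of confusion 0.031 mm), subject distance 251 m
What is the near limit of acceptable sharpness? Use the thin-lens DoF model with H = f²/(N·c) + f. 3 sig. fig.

233 m

Hyperfocal distance H = f²/(N·c) + f = 600²/(3.5 × 0.031) + 600 = 360000/0.1085 + 600 ≈ 3318572.4 mm ≈ 3319 m.
Near limit Dn = s·(H − f)/(H + s − 2f) = 251000 × (3318572.4 − 600) / (3318572.4 + 251000 − 2 × 600) = 251000 × 3317972.4 / 3568372.4 ≈ 233387 mm ≈ 233 m.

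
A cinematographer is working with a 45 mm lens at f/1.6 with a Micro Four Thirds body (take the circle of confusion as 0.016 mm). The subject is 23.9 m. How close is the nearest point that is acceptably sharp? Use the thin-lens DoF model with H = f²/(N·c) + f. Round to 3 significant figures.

Hyperfocal distance H = f²/(N·c) + f = 45²/(1.6 × 0.016) + 45 = 2025/0.0256 + 45 ≈ 79146.6 mm ≈ 79.15 m.
Near limit Dn = s·(H − f)/(H + s − 2f) = 23900 × (79146.6 − 45) / (79146.6 + 23900 − 2 × 45) = 23900 × 79101.6 / 102956.6 ≈ 18362 mm ≈ 18.4 m.

18.4 m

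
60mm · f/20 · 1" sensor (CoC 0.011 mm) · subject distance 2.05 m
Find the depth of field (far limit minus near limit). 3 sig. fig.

0.506 m

Hyperfocal distance H = f²/(N·c) + f = 60²/(20 × 0.011) + 60 = 3600/0.22 + 60 ≈ 16423.6 mm ≈ 16.42 m.
Near limit Dn = s·(H − f)/(H + s − 2f) = 2050 × (16423.6 − 60) / (16423.6 + 2050 − 2 × 60) = 2050 × 16363.6 / 18353.6 ≈ 1827.73 mm.
Far limit Df = s·(H − f)/(H − s) = 2050 × (16423.6 − 60) / (16423.6 − 2050) = 2050 × 16363.6 / 14373.6 ≈ 2333.82 mm.
Depth of field = Df − Dn = 2333.82 − 1827.73 ≈ 506.09 mm ≈ 0.506 m.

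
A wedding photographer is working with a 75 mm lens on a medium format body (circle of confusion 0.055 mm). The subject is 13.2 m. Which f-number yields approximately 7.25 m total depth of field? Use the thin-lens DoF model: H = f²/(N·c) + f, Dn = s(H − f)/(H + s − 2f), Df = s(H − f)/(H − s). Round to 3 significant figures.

Write h = H − f = f²/(N·c). The thin-lens limits are Dn = s·h/(h + (s−f)) and Df = s·h/(h − (s−f)), so DoF = Df − Dn = 2·s·(s−f)·h / (h² − (s−f)²).
That is a quadratic in h: DoF·h² − 2·s·(s−f)·h − DoF·(s−f)² = 0 ⇒ h = (s−f)·(s + √(s² + DoF²)) / DoF = 13125 × (13200 + √(13200² + 7250²)) / 7250 = 13125 × (13200 + 15060.0) / 7250 ≈ 51160 mm.
Then N = f²/(c·h) = 75² / (0.055 × 51160) = 5625 / 2813.8 ≈ 2.00.

f/2.00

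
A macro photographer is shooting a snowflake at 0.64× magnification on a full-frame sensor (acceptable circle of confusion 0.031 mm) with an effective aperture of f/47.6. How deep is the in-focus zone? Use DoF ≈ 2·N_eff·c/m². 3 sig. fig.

7.21 mm

At magnification m, DoF ≈ 2·N_eff·c/m² = 2 × 47.6 × 0.031 / 0.64² = 2.951 / 0.4096 ≈ 7.21 mm.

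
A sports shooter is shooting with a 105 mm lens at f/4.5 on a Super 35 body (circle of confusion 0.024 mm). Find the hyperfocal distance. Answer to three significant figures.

Hyperfocal distance H = f²/(N·c) + f = 105²/(4.5 × 0.024) + 105 = 11025/0.108 + 105 ≈ 102188.3 mm ≈ 102 m.

102 m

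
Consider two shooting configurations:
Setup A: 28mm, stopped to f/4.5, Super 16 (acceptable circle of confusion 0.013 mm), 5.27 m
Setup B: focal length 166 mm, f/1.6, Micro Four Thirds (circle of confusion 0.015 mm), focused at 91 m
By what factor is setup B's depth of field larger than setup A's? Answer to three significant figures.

Setup A: H = 28²/(4.5×0.013) + 28 ≈ 13429.7 mm; DoF = Df − Dn = 8655.6 − 3788.2 ≈ 4867.4 mm.
Setup B: H = 166²/(1.6×0.015) + 166 ≈ 1148332.7 mm; DoF = Df − Dn = 98818 − 84329 ≈ 14489 mm.
Ratio = 14489 / 4867.4 ≈ 2.98.

2.98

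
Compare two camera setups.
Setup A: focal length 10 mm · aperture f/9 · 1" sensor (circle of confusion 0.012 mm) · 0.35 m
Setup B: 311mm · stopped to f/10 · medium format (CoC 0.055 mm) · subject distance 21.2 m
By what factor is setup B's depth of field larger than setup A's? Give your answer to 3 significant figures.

Setup A: H = 10²/(9×0.012) + 10 ≈ 935.9 mm; DoF = Df − Dn = 553.10 − 256.00 ≈ 297.10 mm.
Setup B: H = 311²/(10×0.055) + 311 ≈ 176167.4 mm; DoF = Df − Dn = 24057.7 − 18949.1 ≈ 5108.6 mm.
Ratio = 5108.6 / 297.10 ≈ 17.2.

17.2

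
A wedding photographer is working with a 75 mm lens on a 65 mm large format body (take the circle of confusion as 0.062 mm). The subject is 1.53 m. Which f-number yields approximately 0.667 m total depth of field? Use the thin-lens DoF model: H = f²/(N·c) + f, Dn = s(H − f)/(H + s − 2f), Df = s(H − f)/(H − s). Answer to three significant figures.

f/13

Write h = H − f = f²/(N·c). The thin-lens limits are Dn = s·h/(h + (s−f)) and Df = s·h/(h − (s−f)), so DoF = Df − Dn = 2·s·(s−f)·h / (h² − (s−f)²).
That is a quadratic in h: DoF·h² − 2·s·(s−f)·h − DoF·(s−f)² = 0 ⇒ h = (s−f)·(s + √(s² + DoF²)) / DoF = 1455 × (1530 + √(1530² + 667²)) / 667 = 1455 × (1530 + 1669.07) / 667 ≈ 6978.5 mm.
Then N = f²/(c·h) = 75² / (0.062 × 6978.5) = 5625 / 432.67 ≈ 13.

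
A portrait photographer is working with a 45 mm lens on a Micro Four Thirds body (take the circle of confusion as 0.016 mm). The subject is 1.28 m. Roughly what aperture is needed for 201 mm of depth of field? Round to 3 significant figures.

f/8

Write h = H − f = f²/(N·c). The thin-lens limits are Dn = s·h/(h + (s−f)) and Df = s·h/(h − (s−f)), so DoF = Df − Dn = 2·s·(s−f)·h / (h² − (s−f)²).
That is a quadratic in h: DoF·h² − 2·s·(s−f)·h − DoF·(s−f)² = 0 ⇒ h = (s−f)·(s + √(s² + DoF²)) / DoF = 1235 × (1280 + √(1280² + 201²)) / 201 = 1235 × (1280 + 1295.69) / 201 ≈ 15826 mm.
Then N = f²/(c·h) = 45² / (0.016 × 15826) = 2025 / 253.21 ≈ 8.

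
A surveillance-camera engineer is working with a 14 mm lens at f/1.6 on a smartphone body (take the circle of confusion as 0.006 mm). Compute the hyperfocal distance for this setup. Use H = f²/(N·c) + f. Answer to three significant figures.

Hyperfocal distance H = f²/(N·c) + f = 14²/(1.6 × 0.006) + 14 = 196/0.0096 + 14 ≈ 20430.7 mm ≈ 20.4 m.

20.4 m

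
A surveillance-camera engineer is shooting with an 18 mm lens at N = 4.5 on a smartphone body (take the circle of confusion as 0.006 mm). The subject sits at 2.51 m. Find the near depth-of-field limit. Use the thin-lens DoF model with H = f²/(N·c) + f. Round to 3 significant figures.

2.08 m

Hyperfocal distance H = f²/(N·c) + f = 18²/(4.5 × 0.006) + 18 = 324/0.027 + 18 ≈ 12018.0 mm ≈ 12.02 m.
Near limit Dn = s·(H − f)/(H + s − 2f) = 2510 × (12018.0 − 18) / (12018.0 + 2510 − 2 × 18) = 2510 × 12000.0 / 14492.0 ≈ 2078.4 mm ≈ 2.08 m.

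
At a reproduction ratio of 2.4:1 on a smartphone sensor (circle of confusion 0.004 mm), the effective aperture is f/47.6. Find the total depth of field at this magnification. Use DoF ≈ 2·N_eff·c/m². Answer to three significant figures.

At magnification m, DoF ≈ 2·N_eff·c/m² = 2 × 47.6 × 0.004 / 2.4² = 0.3808 / 5.76 ≈ 0.0661 mm.

0.0661 mm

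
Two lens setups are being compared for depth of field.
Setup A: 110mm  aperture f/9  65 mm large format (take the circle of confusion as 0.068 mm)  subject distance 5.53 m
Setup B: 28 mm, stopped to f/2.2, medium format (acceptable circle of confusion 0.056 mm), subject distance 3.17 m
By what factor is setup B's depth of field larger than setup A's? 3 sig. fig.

1.26

Setup A: H = 110²/(9×0.068) + 110 ≈ 19881.2 mm; DoF = Df − Dn = 7618.5 − 4340.2 ≈ 3278.3 mm.
Setup B: H = 28²/(2.2×0.056) + 28 ≈ 6391.6 mm; DoF = Df − Dn = 6261.6 − 2122.2 ≈ 4139.4 mm.
Ratio = 4139.4 / 3278.3 ≈ 1.26.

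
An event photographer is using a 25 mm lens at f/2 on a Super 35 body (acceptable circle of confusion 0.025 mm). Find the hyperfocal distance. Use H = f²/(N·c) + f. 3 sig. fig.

12.5 m

Hyperfocal distance H = f²/(N·c) + f = 25²/(2 × 0.025) + 25 = 625/0.05 + 25 ≈ 12525.0 mm ≈ 12.5 m.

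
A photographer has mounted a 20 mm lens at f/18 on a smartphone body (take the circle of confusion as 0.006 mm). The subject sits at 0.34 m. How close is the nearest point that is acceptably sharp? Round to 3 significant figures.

Hyperfocal distance H = f²/(N·c) + f = 20²/(18 × 0.006) + 20 = 400/0.108 + 20 ≈ 3723.7 mm ≈ 3.724 m.
Near limit Dn = s·(H − f)/(H + s − 2f) = 340 × (3723.7 − 20) / (3723.7 + 340 − 2 × 20) = 340 × 3703.7 / 4023.7 ≈ 312.96 mm.

313 mm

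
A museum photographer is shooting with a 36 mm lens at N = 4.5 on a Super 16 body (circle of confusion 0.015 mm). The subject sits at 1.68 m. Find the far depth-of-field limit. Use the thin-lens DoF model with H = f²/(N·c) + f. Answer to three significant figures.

1.84 m

Hyperfocal distance H = f²/(N·c) + f = 36²/(4.5 × 0.015) + 36 = 1296/0.0675 + 36 ≈ 19236.0 mm ≈ 19.24 m.
Far limit Df = s·(H − f)/(H − s) = 1680 × (19236.0 − 36) / (19236.0 − 1680) = 1680 × 19200.0 / 17556.0 ≈ 1837.3 mm ≈ 1.84 m.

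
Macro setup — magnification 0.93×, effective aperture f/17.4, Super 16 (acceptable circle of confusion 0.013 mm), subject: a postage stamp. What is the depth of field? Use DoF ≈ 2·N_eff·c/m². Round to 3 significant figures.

At magnification m, DoF ≈ 2·N_eff·c/m² = 2 × 17.4 × 0.013 / 0.93² = 0.4524 / 0.8649 ≈ 0.523 mm.

0.523 mm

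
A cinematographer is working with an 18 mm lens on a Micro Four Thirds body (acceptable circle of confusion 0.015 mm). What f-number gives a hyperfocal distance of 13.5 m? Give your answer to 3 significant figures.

Rearrange H = f²/(N·c) + f for N: N = f² / ((H − f)·c).
N = 18² / ((13500 − 18) × 0.015) = 324 / 202.2 ≈ 1.60.

f/1.60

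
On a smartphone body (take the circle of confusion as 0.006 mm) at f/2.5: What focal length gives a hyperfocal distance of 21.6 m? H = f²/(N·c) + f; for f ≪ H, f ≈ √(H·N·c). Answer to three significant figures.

18.0 mm

From H = f²/(N·c) + f, with f ≪ H: f ≈ √(H·N·c) = √(21600 × 2.5 × 0.006) = √324.00 ≈ 18.00 mm.
The +f correction barely moves this — solving exactly, f² + N·c·f − N·c·H = 0 ⇒ f = (−N·c + √((N·c)² + 4·N·c·H))/2 = (−0.015 + √1296.0)/2 ≈ 17.993 mm, so f ≈ 18.0 mm.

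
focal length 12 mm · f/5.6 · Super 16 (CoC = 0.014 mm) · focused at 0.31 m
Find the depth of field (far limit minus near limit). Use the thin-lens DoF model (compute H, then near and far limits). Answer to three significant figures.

Hyperfocal distance H = f²/(N·c) + f = 12²/(5.6 × 0.014) + 12 = 144/0.0784 + 12 ≈ 1848.7 mm ≈ 1.849 m.
Near limit Dn = s·(H − f)/(H + s − 2f) = 310 × (1848.7 − 12) / (1848.7 + 310 − 2 × 12) = 310 × 1836.7 / 2134.7 ≈ 266.73 mm.
Far limit Df = s·(H − f)/(H − s) = 310 × (1848.7 − 12) / (1848.7 − 310) = 310 × 1836.7 / 1538.7 ≈ 370.04 mm.
Depth of field = Df − Dn = 370.04 − 266.73 ≈ 103.31 mm.

103 mm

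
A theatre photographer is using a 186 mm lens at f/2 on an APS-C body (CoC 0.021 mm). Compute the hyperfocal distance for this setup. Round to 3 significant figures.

824 m

Hyperfocal distance H = f²/(N·c) + f = 186²/(2 × 0.021) + 186 = 34596/0.042 + 186 ≈ 823900.3 mm ≈ 824 m.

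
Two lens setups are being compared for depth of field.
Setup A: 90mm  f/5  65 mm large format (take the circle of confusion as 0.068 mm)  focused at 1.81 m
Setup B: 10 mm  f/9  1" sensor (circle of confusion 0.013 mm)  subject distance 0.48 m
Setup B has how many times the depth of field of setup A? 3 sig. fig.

2.88

Setup A: H = 90²/(5×0.068) + 90 ≈ 23913.5 mm; DoF = Df − Dn = 1950.85 − 1688.12 ≈ 262.73 mm.
Setup B: H = 10²/(9×0.013) + 10 ≈ 864.7 mm; DoF = Df − Dn = 1066.43 − 309.70 ≈ 756.73 mm.
Ratio = 756.73 / 262.73 ≈ 2.88.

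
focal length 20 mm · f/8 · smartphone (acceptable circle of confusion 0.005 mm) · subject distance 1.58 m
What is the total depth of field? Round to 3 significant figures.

Hyperfocal distance H = f²/(N·c) + f = 20²/(8 × 0.005) + 20 = 400/0.04 + 20 ≈ 10020.0 mm ≈ 10.02 m.
Near limit Dn = s·(H − f)/(H + s − 2f) = 1580 × (10020.0 − 20) / (10020.0 + 1580 − 2 × 20) = 1580 × 10000.0 / 11560.0 ≈ 1366.78 mm.
Far limit Df = s·(H − f)/(H − s) = 1580 × (10020.0 − 20) / (10020.0 − 1580) = 1580 × 10000.0 / 8440.0 ≈ 1872.04 mm.
Depth of field = Df − Dn = 1872.04 − 1366.78 ≈ 505.26 mm ≈ 0.505 m.

0.505 m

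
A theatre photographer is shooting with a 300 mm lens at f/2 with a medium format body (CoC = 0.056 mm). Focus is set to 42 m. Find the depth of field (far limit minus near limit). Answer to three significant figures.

Hyperfocal distance H = f²/(N·c) + f = 300²/(2 × 0.056) + 300 = 90000/0.112 + 300 ≈ 803871.4 mm ≈ 803.9 m.
Near limit Dn = s·(H − f)/(H + s − 2f) = 42000 × (803871.4 − 300) / (803871.4 + 42000 − 2 × 300) = 42000 × 803571.4 / 845271.4 ≈ 39928.0 mm.
Far limit Df = s·(H − f)/(H − s) = 42000 × (803871.4 − 300) / (803871.4 − 42000) = 42000 × 803571.4 / 761871.4 ≈ 44298.8 mm.
Depth of field = Df − Dn = 44298.8 − 39928.0 ≈ 4370.8 mm ≈ 4.37 m.

4.37 m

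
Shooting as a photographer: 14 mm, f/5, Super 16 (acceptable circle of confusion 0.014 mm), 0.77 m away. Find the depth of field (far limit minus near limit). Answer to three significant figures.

448 mm

Hyperfocal distance H = f²/(N·c) + f = 14²/(5 × 0.014) + 14 = 196/0.07 + 14 ≈ 2814.0 mm ≈ 2.814 m.
Near limit Dn = s·(H − f)/(H + s − 2f) = 770 × (2814.0 − 14) / (2814.0 + 770 − 2 × 14) = 770 × 2800.0 / 3556.0 ≈ 606.30 mm.
Far limit Df = s·(H − f)/(H − s) = 770 × (2814.0 − 14) / (2814.0 − 770) = 770 × 2800.0 / 2044.0 ≈ 1054.79 mm.
Depth of field = Df − Dn = 1054.79 − 606.30 ≈ 448.49 mm.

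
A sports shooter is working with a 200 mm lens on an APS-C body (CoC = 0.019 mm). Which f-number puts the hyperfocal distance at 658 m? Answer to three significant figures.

f/3.20

Rearrange H = f²/(N·c) + f for N: N = f² / ((H − f)·c).
N = 200² / ((658000 − 200) × 0.019) = 40000 / 12498 ≈ 3.20.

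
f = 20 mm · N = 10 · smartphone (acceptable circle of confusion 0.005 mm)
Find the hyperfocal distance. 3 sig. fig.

Hyperfocal distance H = f²/(N·c) + f = 20²/(10 × 0.005) + 20 = 400/0.05 + 20 ≈ 8020.0 mm ≈ 8.02 m.

8.02 m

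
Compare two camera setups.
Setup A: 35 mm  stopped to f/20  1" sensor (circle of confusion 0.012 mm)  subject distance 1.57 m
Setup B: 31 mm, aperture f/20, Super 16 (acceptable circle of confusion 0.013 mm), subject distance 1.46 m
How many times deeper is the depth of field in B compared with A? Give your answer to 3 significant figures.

1.28

Setup A: H = 35²/(20×0.012) + 35 ≈ 5139.2 mm; DoF = Df − Dn = 2245.2 − 1207.0 ≈ 1038.2 mm.
Setup B: H = 31²/(20×0.013) + 31 ≈ 3727.2 mm; DoF = Df − Dn = 2380.2 − 1052.9 ≈ 1327.3 mm.
Ratio = 1327.3 / 1038.2 ≈ 1.28.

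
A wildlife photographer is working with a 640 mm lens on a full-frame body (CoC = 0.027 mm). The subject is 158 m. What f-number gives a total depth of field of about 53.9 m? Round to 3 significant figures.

f/16

Write h = H − f = f²/(N·c). The thin-lens limits are Dn = s·h/(h + (s−f)) and Df = s·h/(h − (s−f)), so DoF = Df − Dn = 2·s·(s−f)·h / (h² − (s−f)²).
That is a quadratic in h: DoF·h² − 2·s·(s−f)·h − DoF·(s−f)² = 0 ⇒ h = (s−f)·(s + √(s² + DoF²)) / DoF = 157360 × (158000 + √(158000² + 53900²)) / 53900 = 157360 × (158000 + 166941) / 53900 ≈ 948658 mm.
Then N = f²/(c·h) = 640² / (0.027 × 948658) = 409600 / 25614 ≈ 16.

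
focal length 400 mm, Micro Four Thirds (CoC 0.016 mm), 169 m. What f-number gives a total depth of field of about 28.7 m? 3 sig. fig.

f/5

Write h = H − f = f²/(N·c). The thin-lens limits are Dn = s·h/(h + (s−f)) and Df = s·h/(h − (s−f)), so DoF = Df − Dn = 2·s·(s−f)·h / (h² − (s−f)²).
That is a quadratic in h: DoF·h² − 2·s·(s−f)·h − DoF·(s−f)² = 0 ⇒ h = (s−f)·(s + √(s² + DoF²)) / DoF = 168600 × (169000 + √(169000² + 28700²)) / 28700 = 168600 × (169000 + 171420) / 28700 ≈ 1999817 mm.
Then N = f²/(c·h) = 400² / (0.016 × 1999817) = 160000 / 31997 ≈ 5.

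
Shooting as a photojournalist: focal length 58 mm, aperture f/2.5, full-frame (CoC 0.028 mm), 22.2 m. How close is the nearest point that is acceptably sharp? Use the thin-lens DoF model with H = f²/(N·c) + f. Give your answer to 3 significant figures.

15.2 m

Hyperfocal distance H = f²/(N·c) + f = 58²/(2.5 × 0.028) + 58 = 3364/0.07 + 58 ≈ 48115.1 mm ≈ 48.12 m.
Near limit Dn = s·(H − f)/(H + s − 2f) = 22200 × (48115.1 − 58) / (48115.1 + 22200 − 2 × 58) = 22200 × 48057.1 / 70199.1 ≈ 15198 mm ≈ 15.2 m.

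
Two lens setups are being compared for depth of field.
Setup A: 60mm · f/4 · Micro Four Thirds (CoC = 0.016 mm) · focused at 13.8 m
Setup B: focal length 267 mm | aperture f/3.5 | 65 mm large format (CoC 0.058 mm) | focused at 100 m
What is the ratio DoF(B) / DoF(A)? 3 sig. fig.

8.62

Setup A: H = 60²/(4×0.016) + 60 ≈ 56310.0 mm; DoF = Df − Dn = 18260.4 − 11090.9 ≈ 7169.5 mm.
Setup B: H = 267²/(3.5×0.058) + 267 ≈ 351444.3 mm; DoF = Df − Dn = 139664 − 77882 ≈ 61782 mm.
Ratio = 61782 / 7169.5 ≈ 8.62.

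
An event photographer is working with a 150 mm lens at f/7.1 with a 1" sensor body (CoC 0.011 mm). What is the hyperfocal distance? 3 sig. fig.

288 m

Hyperfocal distance H = f²/(N·c) + f = 150²/(7.1 × 0.011) + 150 = 22500/0.0781 + 150 ≈ 288242.2 mm ≈ 288 m.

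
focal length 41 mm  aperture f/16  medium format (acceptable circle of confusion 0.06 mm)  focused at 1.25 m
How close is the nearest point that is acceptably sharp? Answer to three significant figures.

Hyperfocal distance H = f²/(N·c) + f = 41²/(16 × 0.06) + 41 = 1681/0.96 + 41 ≈ 1792.0 mm ≈ 1.792 m.
Near limit Dn = s·(H − f)/(H + s − 2f) = 1250 × (1792.0 − 41) / (1792.0 + 1250 − 2 × 41) = 1250 × 1751.0 / 2960.0 ≈ 739.45 mm ≈ 0.739 m.

0.739 m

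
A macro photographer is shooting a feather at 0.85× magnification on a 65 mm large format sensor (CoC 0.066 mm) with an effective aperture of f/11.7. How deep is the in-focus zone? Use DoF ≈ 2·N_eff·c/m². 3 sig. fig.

At magnification m, DoF ≈ 2·N_eff·c/m² = 2 × 11.7 × 0.066 / 0.85² = 1.544 / 0.7225 ≈ 2.14 mm.

2.14 mm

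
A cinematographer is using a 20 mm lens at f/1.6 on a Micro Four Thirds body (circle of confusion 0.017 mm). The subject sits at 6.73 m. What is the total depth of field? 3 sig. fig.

Hyperfocal distance H = f²/(N·c) + f = 20²/(1.6 × 0.017) + 20 = 400/0.0272 + 20 ≈ 14725.9 mm ≈ 14.73 m.
Near limit Dn = s·(H − f)/(H + s − 2f) = 6730 × (14725.9 − 20) / (14725.9 + 6730 − 2 × 20) = 6730 × 14705.9 / 21415.9 ≈ 4621.4 mm.
Far limit Df = s·(H − f)/(H − s) = 6730 × (14725.9 − 20) / (14725.9 − 6730) = 6730 × 14705.9 / 7995.9 ≈ 12377.7 mm.
Depth of field = Df − Dn = 12377.7 − 4621.4 ≈ 7756.3 mm ≈ 7.76 m.

7.76 m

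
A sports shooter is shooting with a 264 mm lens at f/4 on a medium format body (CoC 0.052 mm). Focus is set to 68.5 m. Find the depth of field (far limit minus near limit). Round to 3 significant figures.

29.1 m

Hyperfocal distance H = f²/(N·c) + f = 264²/(4 × 0.052) + 264 = 69696/0.208 + 264 ≈ 335340.9 mm ≈ 335.3 m.
Near limit Dn = s·(H − f)/(H + s − 2f) = 68500 × (335340.9 − 264) / (335340.9 + 68500 − 2 × 264) = 68500 × 335076.9 / 403312.9 ≈ 56911 mm.
Far limit Df = s·(H − f)/(H − s) = 68500 × (335340.9 − 264) / (335340.9 − 68500) = 68500 × 335076.9 / 266840.9 ≈ 86017 mm.
Depth of field = Df − Dn = 86017 − 56911 ≈ 29106 mm ≈ 29.1 m.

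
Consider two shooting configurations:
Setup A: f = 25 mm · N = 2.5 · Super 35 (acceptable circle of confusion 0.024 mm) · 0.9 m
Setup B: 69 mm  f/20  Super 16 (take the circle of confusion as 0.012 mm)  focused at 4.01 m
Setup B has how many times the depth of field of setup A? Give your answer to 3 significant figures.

10.9

Setup A: H = 25²/(2.5×0.024) + 25 ≈ 10441.7 mm; DoF = Df − Dn = 982.53 − 830.26 ≈ 152.27 mm.
Setup B: H = 69²/(20×0.012) + 69 ≈ 19906.5 mm; DoF = Df − Dn = 5004.1 − 3345.4 ≈ 1658.7 mm.
Ratio = 1658.7 / 152.27 ≈ 10.9.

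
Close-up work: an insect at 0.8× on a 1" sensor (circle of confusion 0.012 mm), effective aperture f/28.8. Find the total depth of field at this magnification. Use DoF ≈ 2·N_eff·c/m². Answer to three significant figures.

At magnification m, DoF ≈ 2·N_eff·c/m² = 2 × 28.8 × 0.012 / 0.8² = 0.6912 / 0.64 ≈ 1.08 mm.

1.08 mm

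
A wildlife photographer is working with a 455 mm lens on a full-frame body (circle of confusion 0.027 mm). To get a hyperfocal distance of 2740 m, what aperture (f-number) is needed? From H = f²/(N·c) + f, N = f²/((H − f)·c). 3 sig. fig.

f/2.80

Rearrange H = f²/(N·c) + f for N: N = f² / ((H − f)·c).
N = 455² / ((2740000 − 455) × 0.027) = 207025 / 73968 ≈ 2.80.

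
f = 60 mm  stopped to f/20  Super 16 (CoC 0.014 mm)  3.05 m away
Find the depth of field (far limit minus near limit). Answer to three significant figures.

Hyperfocal distance H = f²/(N·c) + f = 60²/(20 × 0.014) + 60 = 3600/0.28 + 60 ≈ 12917.1 mm ≈ 12.92 m.
Near limit Dn = s·(H − f)/(H + s − 2f) = 3050 × (12917.1 − 60) / (12917.1 + 3050 − 2 × 60) = 3050 × 12857.1 / 15847.1 ≈ 2474.5 mm.
Far limit Df = s·(H − f)/(H − s) = 3050 × (12917.1 − 60) / (12917.1 − 3050) = 3050 × 12857.1 / 9867.1 ≈ 3974.2 mm.
Depth of field = Df − Dn = 3974.2 − 2474.5 ≈ 1499.7 mm ≈ 1.50 m.

1.50 m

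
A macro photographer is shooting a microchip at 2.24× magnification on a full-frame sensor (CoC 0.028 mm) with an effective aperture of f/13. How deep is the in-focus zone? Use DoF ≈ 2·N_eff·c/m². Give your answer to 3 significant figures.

At magnification m, DoF ≈ 2·N_eff·c/m² = 2 × 13 × 0.028 / 2.24² = 0.728 / 5.018 ≈ 0.145 mm.

0.145 mm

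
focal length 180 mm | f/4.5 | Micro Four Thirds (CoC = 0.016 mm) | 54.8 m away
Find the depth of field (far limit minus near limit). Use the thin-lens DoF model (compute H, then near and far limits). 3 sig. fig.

Hyperfocal distance H = f²/(N·c) + f = 180²/(4.5 × 0.016) + 180 = 32400/0.072 + 180 ≈ 450180.0 mm ≈ 450.2 m.
Near limit Dn = s·(H − f)/(H + s − 2f) = 54800 × (450180.0 − 180) / (450180.0 + 54800 − 2 × 180) = 54800 × 450000.0 / 504620.0 ≈ 48868 mm.
Far limit Df = s·(H − f)/(H − s) = 54800 × (450180.0 − 180) / (450180.0 − 54800) = 54800 × 450000.0 / 395380.0 ≈ 62370 mm.
Depth of field = Df − Dn = 62370 − 48868 ≈ 13502 mm ≈ 13.5 m.

13.5 m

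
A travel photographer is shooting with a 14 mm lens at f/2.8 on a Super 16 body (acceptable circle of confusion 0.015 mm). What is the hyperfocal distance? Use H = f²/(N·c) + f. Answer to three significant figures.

Hyperfocal distance H = f²/(N·c) + f = 14²/(2.8 × 0.015) + 14 = 196/0.042 + 14 ≈ 4680.7 mm ≈ 4.68 m.

4.68 m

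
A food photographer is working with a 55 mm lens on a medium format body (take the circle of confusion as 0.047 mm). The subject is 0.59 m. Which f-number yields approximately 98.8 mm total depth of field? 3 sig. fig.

f/10

Write h = H − f = f²/(N·c). The thin-lens limits are Dn = s·h/(h + (s−f)) and Df = s·h/(h − (s−f)), so DoF = Df − Dn = 2·s·(s−f)·h / (h² − (s−f)²).
That is a quadratic in h: DoF·h² − 2·s·(s−f)·h − DoF·(s−f)² = 0 ⇒ h = (s−f)·(s + √(s² + DoF²)) / DoF = 535 × (590 + √(590² + 98.8²)) / 98.8 = 535 × (590 + 598.215) / 98.8 ≈ 6434.2 mm.
Then N = f²/(c·h) = 55² / (0.047 × 6434.2) = 3025 / 302.41 ≈ 10.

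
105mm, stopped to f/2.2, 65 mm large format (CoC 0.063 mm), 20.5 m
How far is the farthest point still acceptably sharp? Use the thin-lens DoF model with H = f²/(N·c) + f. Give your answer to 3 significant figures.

27.6 m

Hyperfocal distance H = f²/(N·c) + f = 105²/(2.2 × 0.063) + 105 = 11025/0.1386 + 105 ≈ 79650.5 mm ≈ 79.65 m.
Far limit Df = s·(H − f)/(H − s) = 20500 × (79650.5 − 105) / (79650.5 − 20500) = 20500 × 79545.5 / 59150.5 ≈ 27568 mm ≈ 27.6 m.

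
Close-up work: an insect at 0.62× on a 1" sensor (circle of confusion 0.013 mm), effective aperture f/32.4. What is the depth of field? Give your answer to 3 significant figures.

2.19 mm

At magnification m, DoF ≈ 2·N_eff·c/m² = 2 × 32.4 × 0.013 / 0.62² = 0.8424 / 0.3844 ≈ 2.19 mm.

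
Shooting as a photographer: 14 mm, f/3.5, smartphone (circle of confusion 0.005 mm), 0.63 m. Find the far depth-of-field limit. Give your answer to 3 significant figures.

0.667 m

Hyperfocal distance H = f²/(N·c) + f = 14²/(3.5 × 0.005) + 14 = 196/0.0175 + 14 ≈ 11214.0 mm ≈ 11.21 m.
Far limit Df = s·(H − f)/(H − s) = 630 × (11214.0 − 14) / (11214.0 − 630) = 630 × 11200.0 / 10584.0 ≈ 666.67 mm ≈ 0.667 m.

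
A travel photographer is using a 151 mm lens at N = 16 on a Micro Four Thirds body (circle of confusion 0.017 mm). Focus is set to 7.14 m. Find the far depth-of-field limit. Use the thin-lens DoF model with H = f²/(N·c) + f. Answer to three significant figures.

7.79 m

Hyperfocal distance H = f²/(N·c) + f = 151²/(16 × 0.017) + 151 = 22801/0.272 + 151 ≈ 83978.2 mm ≈ 83.98 m.
Far limit Df = s·(H − f)/(H − s) = 7140 × (83978.2 − 151) / (83978.2 − 7140) = 7140 × 83827.2 / 76838.2 ≈ 7789.4 mm ≈ 7.79 m.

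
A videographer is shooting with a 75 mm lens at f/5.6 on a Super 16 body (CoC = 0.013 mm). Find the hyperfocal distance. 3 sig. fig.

Hyperfocal distance H = f²/(N·c) + f = 75²/(5.6 × 0.013) + 75 = 5625/0.0728 + 75 ≈ 77341.5 mm ≈ 77.3 m.

77.3 m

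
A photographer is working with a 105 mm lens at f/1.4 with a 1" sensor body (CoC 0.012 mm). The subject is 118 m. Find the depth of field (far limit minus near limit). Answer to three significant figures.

43.8 m

Hyperfocal distance H = f²/(N·c) + f = 105²/(1.4 × 0.012) + 105 = 11025/0.0168 + 105 ≈ 656355.0 mm ≈ 656.4 m.
Near limit Dn = s·(H − f)/(H + s − 2f) = 118000 × (656355.0 − 105) / (656355.0 + 118000 − 2 × 105) = 118000 × 656250.0 / 774145.0 ≈ 100030 mm.
Far limit Df = s·(H − f)/(H − s) = 118000 × (656355.0 − 105) / (656355.0 − 118000) = 118000 × 656250.0 / 538355.0 ≈ 143841 mm.
Depth of field = Df − Dn = 143841 − 100030 ≈ 43811 mm ≈ 43.8 m.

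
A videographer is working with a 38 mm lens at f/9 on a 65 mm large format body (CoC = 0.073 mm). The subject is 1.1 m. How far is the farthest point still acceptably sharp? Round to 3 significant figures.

2.13 m

Hyperfocal distance H = f²/(N·c) + f = 38²/(9 × 0.073) + 38 = 1444/0.657 + 38 ≈ 2235.9 mm ≈ 2.236 m.
Far limit Df = s·(H − f)/(H − s) = 1100 × (2235.9 − 38) / (2235.9 − 1100) = 1100 × 2197.9 / 1135.9 ≈ 2128.5 mm ≈ 2.13 m.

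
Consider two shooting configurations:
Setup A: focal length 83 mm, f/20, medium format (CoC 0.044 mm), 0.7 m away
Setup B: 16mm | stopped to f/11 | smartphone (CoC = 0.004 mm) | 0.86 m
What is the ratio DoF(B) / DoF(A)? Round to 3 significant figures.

Setup A: H = 83²/(20×0.044) + 83 ≈ 7911.4 mm; DoF = Df − Dn = 759.89 − 648.86 ≈ 111.03 mm.
Setup B: H = 16²/(11×0.004) + 16 ≈ 5834.2 mm; DoF = Df − Dn = 1005.92 − 751.05 ≈ 254.87 mm.
Ratio = 254.87 / 111.03 ≈ 2.30.

2.30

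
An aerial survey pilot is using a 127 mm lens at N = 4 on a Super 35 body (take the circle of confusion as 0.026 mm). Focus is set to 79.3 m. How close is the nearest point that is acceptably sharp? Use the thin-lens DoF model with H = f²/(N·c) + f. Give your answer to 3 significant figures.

Hyperfocal distance H = f²/(N·c) + f = 127²/(4 × 0.026) + 127 = 16129/0.104 + 127 ≈ 155213.5 mm ≈ 155.2 m.
Near limit Dn = s·(H − f)/(H + s − 2f) = 79300 × (155213.5 − 127) / (155213.5 + 79300 − 2 × 127) = 79300 × 155086.5 / 234259.5 ≈ 52499 mm ≈ 52.5 m.

52.5 m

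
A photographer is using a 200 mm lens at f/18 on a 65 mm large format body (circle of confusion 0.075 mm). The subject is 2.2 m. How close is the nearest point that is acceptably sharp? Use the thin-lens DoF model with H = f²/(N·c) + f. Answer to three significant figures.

Hyperfocal distance H = f²/(N·c) + f = 200²/(18 × 0.075) + 200 = 40000/1.35 + 200 ≈ 29829.6 mm ≈ 29.83 m.
Near limit Dn = s·(H − f)/(H + s − 2f) = 2200 × (29829.6 − 200) / (29829.6 + 2200 − 2 × 200) = 2200 × 29629.6 / 31629.6 ≈ 2060.9 mm ≈ 2.06 m.

2.06 m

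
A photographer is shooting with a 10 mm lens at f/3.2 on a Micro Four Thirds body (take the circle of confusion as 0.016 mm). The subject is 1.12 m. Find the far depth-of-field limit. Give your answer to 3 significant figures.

2.59 m

Hyperfocal distance H = f²/(N·c) + f = 10²/(3.2 × 0.016) + 10 = 100/0.0512 + 10 ≈ 1963.1 mm ≈ 1.963 m.
Far limit Df = s·(H − f)/(H − s) = 1120 × (1963.1 − 10) / (1963.1 − 1120) = 1120 × 1953.1 / 843.1 ≈ 2594.5 mm ≈ 2.59 m.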